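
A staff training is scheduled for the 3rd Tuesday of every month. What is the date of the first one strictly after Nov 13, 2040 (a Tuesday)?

Nov 20, 2040

Nov 2040 starts on a Thursday; its first Tuesday is the 6th, so the 3rd Tuesday is the 20th — Nov 20, 2040.
Nov 20, 2040 is after Nov 13, 2040, so that is the next one.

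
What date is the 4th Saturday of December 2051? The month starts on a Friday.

December 23, 2051

December 2051 begins on a Friday, so the first Saturday is December 2 (1 day later).
The 4th Saturday is 3 weeks later: 2 + 21 = 23.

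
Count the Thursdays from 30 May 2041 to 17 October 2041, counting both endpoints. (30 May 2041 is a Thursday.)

30 May 2041 is a Thursday; the first Thursday on or after it is 30 May 2041.
From 30 May 2041 to 17 October 2041: 1 + 30 + 31 + 31 + 30 + 17 = 140 days (rest of May, June, July, August, September, October).
140 ÷ 7 = 20 full weeks with remainder 0, so 20 more Thursdays after the first → 21.

21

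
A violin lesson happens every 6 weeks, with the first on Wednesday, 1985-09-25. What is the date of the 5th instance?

The 5th occurrence is 4 intervals after the first: 4 × 42 = 168 days after 1985-09-25.
September has 30 days — 5 days to the end of September leaves 163.
October has 31 days (132 left).
November has 30 days (102 left).
December has 31 days (71 left).
January has 31 days (40 left).
February has 28 days (12 left).
12 days into March → 1986-03-12.

1986-03-12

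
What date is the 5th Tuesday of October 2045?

31 October 2045

The first Tuesday of October 2045 is October 3.
The 5th Tuesday is 4 weeks later: 3 + 28 = 31.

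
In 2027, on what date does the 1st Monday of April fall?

2027-04-05

April 2027 begins on a Thursday, so the first Monday is April 5 (4 days later).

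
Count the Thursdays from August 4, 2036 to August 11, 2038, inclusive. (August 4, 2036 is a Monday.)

105

August 4, 2036 is a Monday; the first Thursday on or after it is August 7, 2036 (3 days later).
From August 7, 2036 to August 11, 2038: 146 + 365 + 223 = 734 days (rest of 2036, 2037, to August 11, 2038 in 2038).
734 ÷ 7 = 104 full weeks with remainder 6, so 104 more Thursdays after the first → 105.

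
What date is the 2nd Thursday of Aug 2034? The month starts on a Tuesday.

Aug 2034 begins on a Tuesday, so the first Thursday is Aug 3 (2 days later).
The 2nd Thursday is 1 weeks later: 3 + 7 = 10.

Aug 10, 2034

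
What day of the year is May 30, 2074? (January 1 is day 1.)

150

Days in months before May: 31 + 28 + 31 + 30 = 120.
Plus 30 days into May → day 150.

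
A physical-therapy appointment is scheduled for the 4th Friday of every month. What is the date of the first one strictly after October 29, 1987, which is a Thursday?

October 1987 starts on a Thursday; its first Friday is the 2nd, so the 4th Friday is the 23rd — October 23, 1987.
That is not after October 29, 1987, so look at November 1987.
November 1987 starts on a Sunday; its first Friday is the 6th, so the 4th Friday is the 27th — November 27, 1987.

November 27, 1987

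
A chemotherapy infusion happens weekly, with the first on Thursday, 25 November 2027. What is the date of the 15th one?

The 15th occurrence is 14 intervals after the first: 14 × 7 = 98 days after 25 November 2027.
November has 30 days — 5 days to the end of November leaves 93.
December has 31 days (62 left).
January has 31 days (31 left).
February has 29 days (2 left).
2 days into March → 2 March 2028.

2 March 2028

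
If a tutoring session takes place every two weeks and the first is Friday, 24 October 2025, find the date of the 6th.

2 January 2026

The 6th occurrence is 5 intervals after the first: 5 × 14 = 70 days after 24 October 2025.
October has 31 days — 7 days to the end of October leaves 63.
November has 30 days (33 left).
December has 31 days (2 left).
2 days into January → 2 January 2026.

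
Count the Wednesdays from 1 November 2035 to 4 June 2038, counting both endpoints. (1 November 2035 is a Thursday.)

1 November 2035 is a Thursday; the first Wednesday on or after it is 7 November 2035 (6 days later).
From 7 November 2035 to 4 June 2038: 54 + 366 + 365 + 155 = 940 days (rest of 2035, 2036, 2037, to 4 June 2038 in 2038).
940 ÷ 7 = 134 full weeks with remainder 2, so 134 more Wednesdays after the first → 135.

135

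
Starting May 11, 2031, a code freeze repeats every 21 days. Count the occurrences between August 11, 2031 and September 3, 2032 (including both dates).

18

Occurrences land 21·i days after May 11, 2031 for i = 0, 1, 2, …
August 11, 2031 is 92 days after the start; 92 ÷ 21 = 4 remainder 8; since the remainder is 8, round up to i = 5. First occurrence in the window: #6 on August 24, 2031 (5×21 = 105 days in).
September 3, 2032 is 481 days after the start; 481 ÷ 21 = 22 remainder 19. Last occurrence in the window: #23 on August 15, 2032.
Occurrences #6 through #23: 18 in total.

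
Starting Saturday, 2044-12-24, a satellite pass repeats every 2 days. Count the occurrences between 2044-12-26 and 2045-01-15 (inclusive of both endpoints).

Occurrences land 2·i days after 2044-12-24 for i = 0, 1, 2, …
2044-12-26 is 2 days after the start; 2 ÷ 2 = 1 remainder 0. First occurrence in the window: #2 on 2044-12-26 (1×2 = 2 days in).
2045-01-15 is 22 days after the start; 22 ÷ 2 = 11 remainder 0. Last occurrence in the window: #12 on 2045-01-15.
Occurrences #2 through #12: 11 in total.

11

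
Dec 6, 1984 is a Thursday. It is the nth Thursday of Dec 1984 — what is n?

Day 6 falls in week ⌈6/7⌉ of the month.
Days 1–7 hold the 1st Thursday, 8–14 the 2nd, 15–21 the 3rd, 22–28 the 4th, 29–31 the 5th.
6 is in the range for the 1st.

1st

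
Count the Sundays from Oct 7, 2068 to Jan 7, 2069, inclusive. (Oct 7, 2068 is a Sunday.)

14

Oct 7, 2068 is a Sunday; the first Sunday on or after it is Oct 7, 2068.
From Oct 7, 2068 to Jan 7, 2069: 24 + 30 + 31 + 7 = 92 days (rest of Oct, Nov, Dec, Jan).
92 ÷ 7 = 13 full weeks with remainder 1, so 13 more Sundays after the first → 14.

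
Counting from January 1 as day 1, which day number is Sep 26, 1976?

270

Days in months before Sep: 31 + 29 + 31 + 30 + 31 + 30 + 31 + 31 = 244.
Plus 26 days into Sep → day 270.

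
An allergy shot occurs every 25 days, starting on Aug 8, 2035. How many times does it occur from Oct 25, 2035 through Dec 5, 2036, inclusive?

16

Occurrences land 25·i days after Aug 8, 2035 for i = 0, 1, 2, …
Oct 25, 2035 is 78 days after the start; 78 ÷ 25 = 3 remainder 3; since the remainder is 3, round up to i = 4. First occurrence in the window: #5 on Nov 16, 2035 (4×25 = 100 days in).
Dec 5, 2036 is 485 days after the start; 485 ÷ 25 = 19 remainder 10. Last occurrence in the window: #20 on Nov 25, 2036.
Occurrences #5 through #20: 16 in total.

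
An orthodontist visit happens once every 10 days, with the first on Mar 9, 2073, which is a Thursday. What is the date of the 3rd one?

Mar 29, 2073

The 3rd occurrence is 2 intervals after the first: 2 × 10 = 20 days after Mar 9, 2073.
20 days later is Mar 29, 2073.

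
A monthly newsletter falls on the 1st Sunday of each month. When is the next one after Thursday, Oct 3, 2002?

Oct 2002 starts on a Tuesday, so its 1st Sunday is Oct 6, 2002 (5 days in).
Oct 6, 2002 is after Oct 3, 2002, so that is the next one.

Oct 6, 2002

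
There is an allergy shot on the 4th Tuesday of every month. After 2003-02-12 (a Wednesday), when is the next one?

2003-02-25

February 2003 starts on a Saturday; its first Tuesday is the 4th, so the 4th Tuesday is the 25th — 2003-02-25.
2003-02-25 is after 2003-02-12, so that is the next one.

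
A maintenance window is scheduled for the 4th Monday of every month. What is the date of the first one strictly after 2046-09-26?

September 2046 starts on a Saturday; its first Monday is the 3rd, so the 4th Monday is the 24th — 2046-09-24.
That is not after 2046-09-26, so look at October 2046.
October 2046 starts on a Monday; its first Monday is the 1st, so the 4th Monday is the 22nd — 2046-10-22.

2046-10-22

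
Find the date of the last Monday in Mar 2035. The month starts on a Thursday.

Mar 26, 2035

Mar 2035 begins on a Thursday, so the first Monday is Mar 5 (4 days later).
Mar 2035 has 31 days. Adding weeks: 5, 12, 19, 26 — the last one ≤ 31 is the 26th.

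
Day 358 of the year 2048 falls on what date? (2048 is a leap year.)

December 23, 2048

January has 31 days (358 − 31 = 327 remain).
February has 29 days (327 − 29 = 298 remain).
March has 31 days (298 − 31 = 267 remain).
April has 30 days (267 − 30 = 237 remain).
May has 31 days (237 − 31 = 206 remain).
June has 30 days (206 − 30 = 176 remain).
July has 31 days (176 − 31 = 145 remain).
August has 31 days (145 − 31 = 114 remain).
September has 30 days (114 − 30 = 84 remain).
October has 31 days (84 − 31 = 53 remain).
November has 30 days (53 − 30 = 23 remain).
23 into December → December 23.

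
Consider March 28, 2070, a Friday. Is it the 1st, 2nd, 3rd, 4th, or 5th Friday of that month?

Day 28 falls in week ⌈28/7⌉ of the month.
Days 1–7 hold the 1st Friday, 8–14 the 2nd, 15–21 the 3rd, 22–28 the 4th, 29–31 the 5th.
28 is in the range for the 4th.

4th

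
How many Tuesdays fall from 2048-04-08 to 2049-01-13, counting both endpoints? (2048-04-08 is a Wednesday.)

2048-04-08 is a Wednesday; the first Tuesday on or after it is 2048-04-14 (6 days later).
From 2048-04-14 to 2049-01-13: 16 + 31 + 30 + 31 + 31 + 30 + 31 + 30 + 31 + 13 = 274 days (rest of April, May, June, July, August, September, October, November, December, January).
274 ÷ 7 = 39 full weeks with remainder 1, so 39 more Tuesdays after the first → 40.

40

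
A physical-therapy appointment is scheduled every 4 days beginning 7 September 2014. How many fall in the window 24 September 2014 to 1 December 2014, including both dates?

17

Occurrences land 4·i days after 7 September 2014 for i = 0, 1, 2, …
24 September 2014 is 17 days after the start; 17 ÷ 4 = 4 remainder 1; since the remainder is 1, round up to i = 5. First occurrence in the window: #6 on 27 September 2014 (5×4 = 20 days in).
1 December 2014 is 85 days after the start; 85 ÷ 4 = 21 remainder 1. Last occurrence in the window: #22 on 30 November 2014.
Occurrences #6 through #22: 17 in total.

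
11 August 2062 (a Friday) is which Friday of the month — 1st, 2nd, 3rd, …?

2nd

Day 11 falls in week ⌈11/7⌉ of the month.
Days 1–7 hold the 1st Friday, 8–14 the 2nd, 15–21 the 3rd, 22–28 the 4th, 29–31 the 5th.
11 is in the range for the 2nd.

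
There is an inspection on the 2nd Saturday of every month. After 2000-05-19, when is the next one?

May 2000 starts on a Monday; its first Saturday is the 6th, so the 2nd Saturday is the 13th — 2000-05-13.
That is not after 2000-05-19, so look at June 2000.
June 2000 starts on a Thursday; its first Saturday is the 3rd, so the 2nd Saturday is the 10th — 2000-06-10.

2000-06-10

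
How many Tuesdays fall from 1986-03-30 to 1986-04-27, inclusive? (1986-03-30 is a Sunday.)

4

1986-03-30 is a Sunday; the first Tuesday on or after it is 1986-04-01 (2 days later).
From 1986-04-01 to 1986-04-27 is 27 − 1 = 26 days.
26 ÷ 7 = 3 full weeks with remainder 5, so 3 more Tuesdays after the first → 4.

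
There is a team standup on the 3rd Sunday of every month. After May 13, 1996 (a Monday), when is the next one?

May 1996 starts on a Wednesday; its first Sunday is the 5th, so the 3rd Sunday is the 19th — May 19, 1996.
May 19, 1996 is after May 13, 1996, so that is the next one.

May 19, 1996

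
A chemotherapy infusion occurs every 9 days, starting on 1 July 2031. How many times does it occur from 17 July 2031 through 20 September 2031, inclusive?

Occurrences land 9·i days after 1 July 2031 for i = 0, 1, 2, …
17 July 2031 is 16 days after the start; 16 ÷ 9 = 1 remainder 7; since the remainder is 7, round up to i = 2. First occurrence in the window: #3 on 19 July 2031 (2×9 = 18 days in).
20 September 2031 is 81 days after the start; 81 ÷ 9 = 9 remainder 0. Last occurrence in the window: #10 on 20 September 2031.
Occurrences #3 through #10: 8 in total.

8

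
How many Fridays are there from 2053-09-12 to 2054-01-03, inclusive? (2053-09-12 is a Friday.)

17

2053-09-12 is a Friday; the first Friday on or after it is 2053-09-12.
From 2053-09-12 to 2054-01-03: 18 + 31 + 30 + 31 + 3 = 113 days (rest of September, October, November, December, January).
113 ÷ 7 = 16 full weeks with remainder 1, so 16 more Fridays after the first → 17.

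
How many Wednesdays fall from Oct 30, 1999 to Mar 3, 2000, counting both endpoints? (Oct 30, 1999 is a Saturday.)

18

Oct 30, 1999 is a Saturday; the first Wednesday on or after it is Nov 3, 1999 (4 days later).
From Nov 3, 1999 to Mar 3, 2000: 27 + 31 + 31 + 29 + 3 = 121 days (rest of Nov, Dec, Jan, Feb, Mar).
121 ÷ 7 = 17 full weeks with remainder 2, so 17 more Wednesdays after the first → 18.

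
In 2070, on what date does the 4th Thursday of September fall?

25 September 2070

September 2070 begins on a Monday, so the first Thursday is September 4 (3 days later).
The 4th Thursday is 3 weeks later: 4 + 21 = 25.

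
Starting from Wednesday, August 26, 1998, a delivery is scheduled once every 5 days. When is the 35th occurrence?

February 12, 1999

The 35th occurrence is 34 intervals after the first: 34 × 5 = 170 days after August 26, 1998.
August has 31 days — 5 days to the end of August leaves 165.
September has 30 days (135 left).
October has 31 days (104 left).
November has 30 days (74 left).
December has 31 days (43 left).
January has 31 days (12 left).
12 days into February → February 12, 1999.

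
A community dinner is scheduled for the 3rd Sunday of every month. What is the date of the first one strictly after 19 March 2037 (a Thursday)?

March 2037 starts on a Sunday; its first Sunday is the 1st, so the 3rd Sunday is the 15th — 15 March 2037.
That is not after 19 March 2037, so look at April 2037.
April 2037 starts on a Wednesday; its first Sunday is the 5th, so the 3rd Sunday is the 19th — 19 April 2037.

19 April 2037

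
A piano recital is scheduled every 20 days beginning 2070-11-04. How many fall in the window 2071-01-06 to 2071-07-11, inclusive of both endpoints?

9

Occurrences land 20·i days after 2070-11-04 for i = 0, 1, 2, …
2071-01-06 is 63 days after the start; 63 ÷ 20 = 3 remainder 3; since the remainder is 3, round up to i = 4. First occurrence in the window: #5 on 2071-01-23 (4×20 = 80 days in).
2071-07-11 is 249 days after the start; 249 ÷ 20 = 12 remainder 9. Last occurrence in the window: #13 on 2071-07-02.
Occurrences #5 through #13: 9 in total.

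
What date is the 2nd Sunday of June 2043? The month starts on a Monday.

14 June 2043

June 2043 begins on a Monday, so the first Sunday is June 7 (6 days later).
The 2nd Sunday is 1 weeks later: 7 + 7 = 14.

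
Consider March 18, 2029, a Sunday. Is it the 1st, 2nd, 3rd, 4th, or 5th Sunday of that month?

3rd

Day 18 falls in week ⌈18/7⌉ of the month.
Days 1–7 hold the 1st Sunday, 8–14 the 2nd, 15–21 the 3rd, 22–28 the 4th, 29–31 the 5th.
18 is in the range for the 3rd.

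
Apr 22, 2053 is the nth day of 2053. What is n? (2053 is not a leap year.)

Days in months before Apr: 31 + 28 + 31 = 90.
Plus 22 days into Apr → day 112.

112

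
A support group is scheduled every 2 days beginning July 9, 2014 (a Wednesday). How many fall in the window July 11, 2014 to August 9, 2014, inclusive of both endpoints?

Occurrences land 2·i days after July 9, 2014 for i = 0, 1, 2, …
July 11, 2014 is 2 days after the start; 2 ÷ 2 = 1 remainder 0. First occurrence in the window: #2 on July 11, 2014 (1×2 = 2 days in).
August 9, 2014 is 31 days after the start; 31 ÷ 2 = 15 remainder 1. Last occurrence in the window: #16 on August 8, 2014.
Occurrences #2 through #16: 15 in total.

15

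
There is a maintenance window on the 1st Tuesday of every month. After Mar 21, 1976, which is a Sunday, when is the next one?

Apr 6, 1976

Mar 1976 starts on a Monday, so its 1st Tuesday is Mar 2, 1976 (1 day in).
That is not after Mar 21, 1976, so look at Apr 1976.
Apr 1976 starts on a Thursday, so its 1st Tuesday is Apr 6, 1976 (5 days in).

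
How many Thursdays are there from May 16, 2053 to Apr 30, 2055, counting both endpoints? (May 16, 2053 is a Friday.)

102

May 16, 2053 is a Friday; the first Thursday on or after it is May 22, 2053 (6 days later).
From May 22, 2053 to Apr 30, 2055: 223 + 365 + 120 = 708 days (rest of 2053, 2054, to Apr 30, 2055 in 2055).
708 ÷ 7 = 101 full weeks with remainder 1, so 101 more Thursdays after the first → 102.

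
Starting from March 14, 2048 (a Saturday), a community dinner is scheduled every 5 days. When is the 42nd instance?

October 5, 2048

The 42nd occurrence is 41 intervals after the first: 41 × 5 = 205 days after March 14, 2048.
March has 31 days — 17 days to the end of March leaves 188.
April has 30 days (158 left).
May has 31 days (127 left).
June has 30 days (97 left).
July has 31 days (66 left).
August has 31 days (35 left).
September has 30 days (5 left).
5 days into October → October 5, 2048.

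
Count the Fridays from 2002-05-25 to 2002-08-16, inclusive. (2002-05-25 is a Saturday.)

2002-05-25 is a Saturday; the first Friday on or after it is 2002-05-31 (6 days later).
From 2002-05-31 to 2002-08-16: 0 + 30 + 31 + 16 = 77 days (rest of May, June, July, August).
77 ÷ 7 = 11 full weeks with remainder 0, so 11 more Fridays after the first → 12.

12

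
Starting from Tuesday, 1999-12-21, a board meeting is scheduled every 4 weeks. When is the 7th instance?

The 7th occurrence is 6 intervals after the first: 6 × 28 = 168 days after 1999-12-21.
December has 31 days — 10 days to the end of December leaves 158.
January has 31 days (127 left).
February has 29 days (98 left).
March has 31 days (67 left).
April has 30 days (37 left).
May has 31 days (6 left).
6 days into June → 2000-06-06.

2000-06-06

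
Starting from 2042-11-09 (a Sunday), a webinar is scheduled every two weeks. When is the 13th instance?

The 13th occurrence is 12 intervals after the first: 12 × 14 = 168 days after 2042-11-09.
November has 30 days — 21 days to the end of November leaves 147.
December has 31 days (116 left).
January has 31 days (85 left).
February has 28 days (57 left).
March has 31 days (26 left).
26 days into April → 2043-04-26.

2043-04-26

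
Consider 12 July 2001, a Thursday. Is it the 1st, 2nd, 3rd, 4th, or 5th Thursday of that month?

Day 12 falls in week ⌈12/7⌉ of the month.
Days 1–7 hold the 1st Thursday, 8–14 the 2nd, 15–21 the 3rd, 22–28 the 4th, 29–31 the 5th.
12 is in the range for the 2nd.

2nd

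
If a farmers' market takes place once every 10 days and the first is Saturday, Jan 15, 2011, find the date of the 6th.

The 6th occurrence is 5 intervals after the first: 5 × 10 = 50 days after Jan 15, 2011.
Jan has 31 days — 16 days to the end of Jan leaves 34.
Feb has 28 days (6 left).
6 days into Mar → Mar 6, 2011.

Mar 6, 2011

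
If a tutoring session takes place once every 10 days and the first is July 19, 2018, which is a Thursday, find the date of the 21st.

The 21st occurrence is 20 intervals after the first: 20 × 10 = 200 days after July 19, 2018.
July has 31 days — 12 days to the end of July leaves 188.
August has 31 days (157 left).
September has 30 days (127 left).
October has 31 days (96 left).
November has 30 days (66 left).
December has 31 days (35 left).
January has 31 days (4 left).
4 days into February → February 4, 2019.

February 4, 2019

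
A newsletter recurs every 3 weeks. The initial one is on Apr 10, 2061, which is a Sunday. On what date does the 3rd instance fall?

The 3rd occurrence is 2 intervals after the first: 2 × 21 = 42 days after Apr 10, 2061.
Apr has 30 days — 20 days to the end of Apr leaves 22.
22 days into May → May 22, 2061.

May 22, 2061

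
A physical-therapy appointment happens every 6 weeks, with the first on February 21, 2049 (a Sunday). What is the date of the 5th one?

The 5th occurrence is 4 intervals after the first: 4 × 42 = 168 days after February 21, 2049.
February has 28 days — 7 days to the end of February leaves 161.
March has 31 days (130 left).
April has 30 days (100 left).
May has 31 days (69 left).
June has 30 days (39 left).
July has 31 days (8 left).
8 days into August → August 8, 2049.

August 8, 2049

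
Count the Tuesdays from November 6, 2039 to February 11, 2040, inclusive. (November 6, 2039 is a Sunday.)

November 6, 2039 is a Sunday; the first Tuesday on or after it is November 8, 2039 (2 days later).
From November 8, 2039 to February 11, 2040: 22 + 31 + 31 + 11 = 95 days (rest of November, December, January, February).
95 ÷ 7 = 13 full weeks with remainder 4, so 13 more Tuesdays after the first → 14.

14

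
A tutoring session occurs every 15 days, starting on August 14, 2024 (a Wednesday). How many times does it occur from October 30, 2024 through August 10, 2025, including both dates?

Occurrences land 15·i days after August 14, 2024 for i = 0, 1, 2, …
October 30, 2024 is 77 days after the start; 77 ÷ 15 = 5 remainder 2; since the remainder is 2, round up to i = 6. First occurrence in the window: #7 on November 12, 2024 (6×15 = 90 days in).
August 10, 2025 is 361 days after the start; 361 ÷ 15 = 24 remainder 1. Last occurrence in the window: #25 on August 9, 2025.
Occurrences #7 through #25: 19 in total.

19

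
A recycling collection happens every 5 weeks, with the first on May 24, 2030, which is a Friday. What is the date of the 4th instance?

Sep 6, 2030

The 4th occurrence is 3 intervals after the first: 3 × 35 = 105 days after May 24, 2030.
May has 31 days — 7 days to the end of May leaves 98.
Jun has 30 days (68 left).
Jul has 31 days (37 left).
Aug has 31 days (6 left).
6 days into Sep → Sep 6, 2030.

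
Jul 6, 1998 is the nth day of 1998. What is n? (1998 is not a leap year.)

Days in months before Jul: 31 + 28 + 31 + 30 + 31 + 30 = 181.
Plus 6 days into Jul → day 187.

187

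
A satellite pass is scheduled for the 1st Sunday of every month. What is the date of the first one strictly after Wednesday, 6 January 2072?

7 February 2072

January 2072 starts on a Friday, so its 1st Sunday is 3 January 2072 (2 days in).
That is not after 6 January 2072, so look at February 2072.
February 2072 starts on a Monday, so its 1st Sunday is 7 February 2072 (6 days in).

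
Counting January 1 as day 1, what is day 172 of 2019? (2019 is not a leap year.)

21 June 2019

January has 31 days (172 − 31 = 141 remain).
February has 28 days (141 − 28 = 113 remain).
March has 31 days (113 − 31 = 82 remain).
April has 30 days (82 − 30 = 52 remain).
May has 31 days (52 − 31 = 21 remain).
21 into June → June 21.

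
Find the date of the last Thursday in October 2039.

October 2039 begins on a Saturday, so the first Thursday is October 6 (5 days later).
October 2039 has 31 days. Adding weeks: 6, 13, 20, 27 — the last one ≤ 31 is the 27th.

2039-10-27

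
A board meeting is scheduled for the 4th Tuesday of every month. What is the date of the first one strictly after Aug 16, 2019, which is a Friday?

Aug 27, 2019

Aug 2019 starts on a Thursday; its first Tuesday is the 6th, so the 4th Tuesday is the 27th — Aug 27, 2019.
Aug 27, 2019 is after Aug 16, 2019, so that is the next one.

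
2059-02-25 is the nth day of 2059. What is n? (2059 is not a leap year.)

Days in months before February: 31 = 31.
Plus 25 days into February → day 56.

56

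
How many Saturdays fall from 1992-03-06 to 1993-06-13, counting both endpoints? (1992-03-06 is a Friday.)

67

1992-03-06 is a Friday; the first Saturday on or after it is 1992-03-07 (1 day later).
From 1992-03-07 to 1993-06-13: 299 + 164 = 463 days (rest of 1992, to 1993-06-13 in 1993).
463 ÷ 7 = 66 full weeks with remainder 1, so 66 more Saturdays after the first → 67.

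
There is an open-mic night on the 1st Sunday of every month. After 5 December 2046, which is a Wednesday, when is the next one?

6 January 2047

December 2046 starts on a Saturday, so its 1st Sunday is 2 December 2046 (1 day in).
That is not after 5 December 2046, so look at January 2047.
January 2047 starts on a Tuesday, so its 1st Sunday is 6 January 2047 (5 days in).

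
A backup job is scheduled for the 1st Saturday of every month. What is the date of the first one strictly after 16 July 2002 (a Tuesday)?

3 August 2002

July 2002 starts on a Monday, so its 1st Saturday is 6 July 2002 (5 days in).
That is not after 16 July 2002, so look at August 2002.
August 2002 starts on a Thursday, so its 1st Saturday is 3 August 2002 (2 days in).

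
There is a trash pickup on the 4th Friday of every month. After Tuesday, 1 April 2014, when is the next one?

25 April 2014

April 2014 starts on a Tuesday; its first Friday is the 4th, so the 4th Friday is the 25th — 25 April 2014.
25 April 2014 is after 1 April 2014, so that is the next one.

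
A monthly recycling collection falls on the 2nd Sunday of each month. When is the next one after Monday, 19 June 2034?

June 2034 starts on a Thursday; its first Sunday is the 4th, so the 2nd Sunday is the 11th — 11 June 2034.
That is not after 19 June 2034, so look at July 2034.
July 2034 starts on a Saturday; its first Sunday is the 2nd, so the 2nd Sunday is the 9th — 9 July 2034.

9 July 2034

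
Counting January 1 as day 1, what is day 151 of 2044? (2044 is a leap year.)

May 30, 2044

Jan has 31 days (151 − 31 = 120 remain).
Feb has 29 days (120 − 29 = 91 remain).
Mar has 31 days (91 − 31 = 60 remain).
Apr has 30 days (60 − 30 = 30 remain).
30 into May → May 30.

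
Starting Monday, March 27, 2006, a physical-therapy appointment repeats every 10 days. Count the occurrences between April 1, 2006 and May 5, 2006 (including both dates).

3

Occurrences land 10·i days after March 27, 2006 for i = 0, 1, 2, …
April 1, 2006 is 5 days after the start; 5 ÷ 10 = 0 remainder 5; since the remainder is 5, round up to i = 1. First occurrence in the window: #2 on April 6, 2006 (1×10 = 10 days in).
May 5, 2006 is 39 days after the start; 39 ÷ 10 = 3 remainder 9. Last occurrence in the window: #4 on April 26, 2006.
Occurrences #2 through #4: 3 in total.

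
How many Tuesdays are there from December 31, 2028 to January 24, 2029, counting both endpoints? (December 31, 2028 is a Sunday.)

4

December 31, 2028 is a Sunday; the first Tuesday on or after it is January 2, 2029 (2 days later).
From January 2, 2029 to January 24, 2029 is 24 − 2 = 22 days.
22 ÷ 7 = 3 full weeks with remainder 1, so 3 more Tuesdays after the first → 4.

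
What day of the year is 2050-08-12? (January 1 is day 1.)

Days in months before August: 31 + 28 + 31 + 30 + 31 + 30 + 31 = 212.
Plus 12 days into August → day 224.

224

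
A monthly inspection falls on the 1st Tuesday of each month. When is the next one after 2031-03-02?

March 2031 starts on a Saturday, so its 1st Tuesday is 2031-03-04 (3 days in).
2031-03-04 is after 2031-03-02, so that is the next one.

2031-03-04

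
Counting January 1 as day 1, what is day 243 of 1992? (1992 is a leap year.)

January has 31 days (243 − 31 = 212 remain).
February has 29 days (212 − 29 = 183 remain).
March has 31 days (183 − 31 = 152 remain).
April has 30 days (152 − 30 = 122 remain).
May has 31 days (122 − 31 = 91 remain).
June has 30 days (91 − 30 = 61 remain).
July has 31 days (61 − 31 = 30 remain).
30 into August → August 30.

1992-08-30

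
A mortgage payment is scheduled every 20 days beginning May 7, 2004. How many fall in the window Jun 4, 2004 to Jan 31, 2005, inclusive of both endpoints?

12

Occurrences land 20·i days after May 7, 2004 for i = 0, 1, 2, …
Jun 4, 2004 is 28 days after the start; 28 ÷ 20 = 1 remainder 8; since the remainder is 8, round up to i = 2. First occurrence in the window: #3 on Jun 16, 2004 (2×20 = 40 days in).
Jan 31, 2005 is 269 days after the start; 269 ÷ 20 = 13 remainder 9. Last occurrence in the window: #14 on Jan 22, 2005.
Occurrences #3 through #14: 12 in total.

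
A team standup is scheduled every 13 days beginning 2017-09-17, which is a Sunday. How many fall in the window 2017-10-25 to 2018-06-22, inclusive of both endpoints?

19

Occurrences land 13·i days after 2017-09-17 for i = 0, 1, 2, …
2017-10-25 is 38 days after the start; 38 ÷ 13 = 2 remainder 12; since the remainder is 12, round up to i = 3. First occurrence in the window: #4 on 2017-10-26 (3×13 = 39 days in).
2018-06-22 is 278 days after the start; 278 ÷ 13 = 21 remainder 5. Last occurrence in the window: #22 on 2018-06-17.
Occurrences #4 through #22: 19 in total.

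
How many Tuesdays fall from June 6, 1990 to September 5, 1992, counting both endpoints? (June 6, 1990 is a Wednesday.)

June 6, 1990 is a Wednesday; the first Tuesday on or after it is June 12, 1990 (6 days later).
From June 12, 1990 to September 5, 1992: 202 + 365 + 249 = 816 days (rest of 1990, 1991, to September 5, 1992 in 1992).
816 ÷ 7 = 116 full weeks with remainder 4, so 116 more Tuesdays after the first → 117.

117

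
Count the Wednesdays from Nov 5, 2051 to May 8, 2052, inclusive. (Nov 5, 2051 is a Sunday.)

Nov 5, 2051 is a Sunday; the first Wednesday on or after it is Nov 8, 2051 (3 days later).
From Nov 8, 2051 to May 8, 2052: 22 + 31 + 31 + 29 + 31 + 30 + 8 = 182 days (rest of Nov, Dec, Jan, Feb, Mar, Apr, May).
182 ÷ 7 = 26 full weeks with remainder 0, so 26 more Wednesdays after the first → 27.

27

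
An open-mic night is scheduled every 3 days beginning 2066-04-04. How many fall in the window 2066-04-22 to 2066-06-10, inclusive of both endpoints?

17

Occurrences land 3·i days after 2066-04-04 for i = 0, 1, 2, …
2066-04-22 is 18 days after the start; 18 ÷ 3 = 6 remainder 0. First occurrence in the window: #7 on 2066-04-22 (6×3 = 18 days in).
2066-06-10 is 67 days after the start; 67 ÷ 3 = 22 remainder 1. Last occurrence in the window: #23 on 2066-06-09.
Occurrences #7 through #23: 17 in total.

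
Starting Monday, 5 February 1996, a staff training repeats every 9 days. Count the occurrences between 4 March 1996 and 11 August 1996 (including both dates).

17

Occurrences land 9·i days after 5 February 1996 for i = 0, 1, 2, …
4 March 1996 is 28 days after the start; 28 ÷ 9 = 3 remainder 1; since the remainder is 1, round up to i = 4. First occurrence in the window: #5 on 12 March 1996 (4×9 = 36 days in).
11 August 1996 is 188 days after the start; 188 ÷ 9 = 20 remainder 8. Last occurrence in the window: #21 on 3 August 1996.
Occurrences #5 through #21: 17 in total.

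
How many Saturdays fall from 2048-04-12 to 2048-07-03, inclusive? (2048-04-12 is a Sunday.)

2048-04-12 is a Sunday; the first Saturday on or after it is 2048-04-18 (6 days later).
From 2048-04-18 to 2048-07-03: 12 + 31 + 30 + 3 = 76 days (rest of April, May, June, July).
76 ÷ 7 = 10 full weeks with remainder 6, so 10 more Saturdays after the first → 11.

11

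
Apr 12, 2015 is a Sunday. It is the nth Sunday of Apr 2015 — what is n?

Day 12 falls in week ⌈12/7⌉ of the month.
Days 1–7 hold the 1st Sunday, 8–14 the 2nd, 15–21 the 3rd, 22–28 the 4th, 29–31 the 5th.
12 is in the range for the 2nd.

2nd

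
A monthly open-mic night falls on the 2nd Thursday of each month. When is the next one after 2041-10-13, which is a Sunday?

October 2041 starts on a Tuesday; its first Thursday is the 3rd, so the 2nd Thursday is the 10th — 2041-10-10.
That is not after 2041-10-13, so look at November 2041.
November 2041 starts on a Friday; its first Thursday is the 7th, so the 2nd Thursday is the 14th — 2041-11-14.

2041-11-14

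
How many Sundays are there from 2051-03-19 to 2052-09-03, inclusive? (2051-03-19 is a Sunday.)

2051-03-19 is a Sunday; the first Sunday on or after it is 2051-03-19.
From 2051-03-19 to 2052-09-03: 287 + 247 = 534 days (rest of 2051, to 2052-09-03 in 2052).
534 ÷ 7 = 76 full weeks with remainder 2, so 76 more Sundays after the first → 77.

77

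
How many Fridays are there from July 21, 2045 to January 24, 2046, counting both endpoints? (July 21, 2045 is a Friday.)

27

July 21, 2045 is a Friday; the first Friday on or after it is July 21, 2045.
From July 21, 2045 to January 24, 2046: 10 + 31 + 30 + 31 + 30 + 31 + 24 = 187 days (rest of July, August, September, October, November, December, January).
187 ÷ 7 = 26 full weeks with remainder 5, so 26 more Fridays after the first → 27.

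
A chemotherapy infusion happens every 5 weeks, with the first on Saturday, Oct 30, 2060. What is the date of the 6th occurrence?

The 6th occurrence is 5 intervals after the first: 5 × 35 = 175 days after Oct 30, 2060.
Oct has 31 days — 1 day to the end of Oct leaves 174.
Nov has 30 days (144 left).
Dec has 31 days (113 left).
Jan has 31 days (82 left).
Feb has 28 days (54 left).
Mar has 31 days (23 left).
23 days into Apr → Apr 23, 2061.

Apr 23, 2061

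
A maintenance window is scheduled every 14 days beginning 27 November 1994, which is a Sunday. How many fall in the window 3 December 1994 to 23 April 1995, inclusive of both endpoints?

10

Occurrences land 14·i days after 27 November 1994 for i = 0, 1, 2, …
3 December 1994 is 6 days after the start; 6 ÷ 14 = 0 remainder 6; since the remainder is 6, round up to i = 1. First occurrence in the window: #2 on 11 December 1994 (1×14 = 14 days in).
23 April 1995 is 147 days after the start; 147 ÷ 14 = 10 remainder 7. Last occurrence in the window: #11 on 16 April 1995.
Occurrences #2 through #11: 10 in total.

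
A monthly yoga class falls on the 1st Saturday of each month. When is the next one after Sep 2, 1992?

Sep 5, 1992

Sep 1992 starts on a Tuesday, so its 1st Saturday is Sep 5, 1992 (4 days in).
Sep 5, 1992 is after Sep 2, 1992, so that is the next one.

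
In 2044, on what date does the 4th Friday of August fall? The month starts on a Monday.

August 26, 2044

August 2044 begins on a Monday, so the first Friday is August 5 (4 days later).
The 4th Friday is 3 weeks later: 5 + 21 = 26.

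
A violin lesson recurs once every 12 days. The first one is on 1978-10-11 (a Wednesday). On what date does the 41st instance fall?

1980-02-03

The 41st occurrence is 40 intervals after the first: 40 × 12 = 480 days after 1978-10-11.
October has 31 days — 20 days to the end of October leaves 460.
From end of October to end of 1978 is 61 days (399 left).
1979 has 365 days (34 left).
January has 31 days (3 left).
3 days into February → 1980-02-03.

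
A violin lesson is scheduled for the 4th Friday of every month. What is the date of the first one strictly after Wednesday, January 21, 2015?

January 2015 starts on a Thursday; its first Friday is the 2nd, so the 4th Friday is the 23rd — January 23, 2015.
January 23, 2015 is after January 21, 2015, so that is the next one.

January 23, 2015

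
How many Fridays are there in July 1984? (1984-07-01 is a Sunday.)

4

1984-07-01 is a Sunday; the first Friday on or after it is 1984-07-06 (5 days later).
From 1984-07-06 to 1984-07-31 is 31 − 6 = 25 days.
25 ÷ 7 = 3 full weeks with remainder 4, so 3 more Fridays after the first → 4.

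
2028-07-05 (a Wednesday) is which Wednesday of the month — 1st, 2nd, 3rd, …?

Day 5 falls in week ⌈5/7⌉ of the month.
Days 1–7 hold the 1st Wednesday, 8–14 the 2nd, 15–21 the 3rd, 22–28 the 4th, 29–31 the 5th.
5 is in the range for the 1st.

1st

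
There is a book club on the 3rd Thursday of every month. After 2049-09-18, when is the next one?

2049-10-21

September 2049 starts on a Wednesday; its first Thursday is the 2nd, so the 3rd Thursday is the 16th — 2049-09-16.
That is not after 2049-09-18, so look at October 2049.
October 2049 starts on a Friday; its first Thursday is the 7th, so the 3rd Thursday is the 21st — 2049-10-21.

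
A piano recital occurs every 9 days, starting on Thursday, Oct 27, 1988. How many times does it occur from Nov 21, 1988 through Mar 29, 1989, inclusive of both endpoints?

15

Occurrences land 9·i days after Oct 27, 1988 for i = 0, 1, 2, …
Nov 21, 1988 is 25 days after the start; 25 ÷ 9 = 2 remainder 7; since the remainder is 7, round up to i = 3. First occurrence in the window: #4 on Nov 23, 1988 (3×9 = 27 days in).
Mar 29, 1989 is 153 days after the start; 153 ÷ 9 = 17 remainder 0. Last occurrence in the window: #18 on Mar 29, 1989.
Occurrences #4 through #18: 15 in total.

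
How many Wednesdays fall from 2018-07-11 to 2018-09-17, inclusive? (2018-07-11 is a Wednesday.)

10

2018-07-11 is a Wednesday; the first Wednesday on or after it is 2018-07-11.
From 2018-07-11 to 2018-09-17: 20 + 31 + 17 = 68 days (rest of July, August, September).
68 ÷ 7 = 9 full weeks with remainder 5, so 9 more Wednesdays after the first → 10.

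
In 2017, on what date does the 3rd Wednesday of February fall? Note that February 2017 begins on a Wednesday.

15 February 2017

February 2017 begins on a Wednesday, so the first Wednesday is February 1.
The 3rd Wednesday is 2 weeks later: 1 + 14 = 15.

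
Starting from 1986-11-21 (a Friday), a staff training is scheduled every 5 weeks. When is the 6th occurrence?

The 6th occurrence is 5 intervals after the first: 5 × 35 = 175 days after 1986-11-21.
November has 30 days — 9 days to the end of November leaves 166.
December has 31 days (135 left).
January has 31 days (104 left).
February has 28 days (76 left).
March has 31 days (45 left).
April has 30 days (15 left).
15 days into May → 1987-05-15.

1987-05-15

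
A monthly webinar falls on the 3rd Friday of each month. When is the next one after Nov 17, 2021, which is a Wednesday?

Nov 2021 starts on a Monday; its first Friday is the 5th, so the 3rd Friday is the 19th — Nov 19, 2021.
Nov 19, 2021 is after Nov 17, 2021, so that is the next one.

Nov 19, 2021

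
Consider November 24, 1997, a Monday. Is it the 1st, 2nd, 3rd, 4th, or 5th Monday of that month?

4th

Day 24 falls in week ⌈24/7⌉ of the month.
Days 1–7 hold the 1st Monday, 8–14 the 2nd, 15–21 the 3rd, 22–28 the 4th, 29–31 the 5th.
24 is in the range for the 4th.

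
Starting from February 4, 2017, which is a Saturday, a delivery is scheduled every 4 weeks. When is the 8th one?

August 19, 2017

The 8th occurrence is 7 intervals after the first: 7 × 28 = 196 days after February 4, 2017.
February has 28 days — 24 days to the end of February leaves 172.
March has 31 days (141 left).
April has 30 days (111 left).
May has 31 days (80 left).
June has 30 days (50 left).
July has 31 days (19 left).
19 days into August → August 19, 2017.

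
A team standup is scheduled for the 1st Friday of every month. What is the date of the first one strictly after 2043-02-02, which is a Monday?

February 2043 starts on a Sunday, so its 1st Friday is 2043-02-06 (5 days in).
2043-02-06 is after 2043-02-02, so that is the next one.

2043-02-06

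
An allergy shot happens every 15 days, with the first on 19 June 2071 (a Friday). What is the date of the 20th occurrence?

30 March 2072

The 20th occurrence is 19 intervals after the first: 19 × 15 = 285 days after 19 June 2071.
June has 30 days — 11 days to the end of June leaves 274.
July has 31 days (243 left).
August has 31 days (212 left).
September has 30 days (182 left).
October has 31 days (151 left).
November has 30 days (121 left).
December has 31 days (90 left).
January has 31 days (59 left).
February has 29 days (30 left).
30 days into March → 30 March 2072.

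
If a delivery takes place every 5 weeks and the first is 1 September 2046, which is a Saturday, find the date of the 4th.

The 4th occurrence is 3 intervals after the first: 3 × 35 = 105 days after 1 September 2046.
September has 30 days — 29 days to the end of September leaves 76.
October has 31 days (45 left).
November has 30 days (15 left).
15 days into December → 15 December 2046.

15 December 2046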